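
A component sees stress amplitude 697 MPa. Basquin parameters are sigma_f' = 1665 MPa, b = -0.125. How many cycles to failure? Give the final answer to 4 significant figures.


sigma_a = sigma_f' * (2*Nf)^b
2*Nf = (sigma_a / sigma_f')^(1/b)
2*Nf = (697 / 1665)^(1/-0.125)
2*Nf = 1060.36
Nf = 530.2 cycles


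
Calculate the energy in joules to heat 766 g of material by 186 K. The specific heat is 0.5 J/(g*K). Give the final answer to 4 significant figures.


Q = m * cp * dT
Q = 766 * 0.5 * 186
Q = 71240 J


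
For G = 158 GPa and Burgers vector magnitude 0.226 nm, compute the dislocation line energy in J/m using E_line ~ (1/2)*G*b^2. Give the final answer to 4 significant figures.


E = G*b^2/2
b = 0.226 nm = 2.26e-10 m
G = 158 GPa = 1.58e+11 Pa
E = 0.5 * 1.58e+11 * (2.26e-10)^2
E = 4.035e-09 J/m


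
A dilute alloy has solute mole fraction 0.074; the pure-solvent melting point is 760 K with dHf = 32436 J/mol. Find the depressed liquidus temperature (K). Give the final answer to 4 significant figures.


dT = R*Tm^2*x / dHf
dT = 8.314 * 760^2 * 0.074 / 32436
dT = 10.9557 K
T_new = 760 - 10.9557 = 749 K


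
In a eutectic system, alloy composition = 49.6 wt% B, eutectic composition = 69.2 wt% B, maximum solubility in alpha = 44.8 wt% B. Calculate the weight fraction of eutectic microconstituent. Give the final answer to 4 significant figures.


f_primary = (C_e - C0) / (C_e - C_alpha_max)
f_primary = (69.2 - 49.6) / (69.2 - 44.8)
f_primary = 0.803279
f_eutectic = 1 - 0.803279 = 0.1967


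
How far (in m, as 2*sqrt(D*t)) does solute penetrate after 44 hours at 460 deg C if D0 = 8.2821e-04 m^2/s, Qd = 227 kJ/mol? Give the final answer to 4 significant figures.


Step 1: D = D0 * exp(-Qd/(R*T))
T = 733.15 K
D = 8.2821e-04 * exp(-227e3 / (8.314 * 733.15)) = 5.55287e-20 m^2/s
Step 2: L = 2*sqrt(D*t)
t = 44 h = 158400 s
L = 2*sqrt(5.55287e-20 * 158400) = 1.876e-07 m


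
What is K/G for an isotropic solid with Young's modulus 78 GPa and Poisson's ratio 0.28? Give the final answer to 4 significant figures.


G = E / (2*(1+nu))
G = 78 / (2*(1+0.28)) = 30.4688 GPa
K = E / (3*(1-2*nu))
K = 78 / (3*(1-2*0.28)) = 59.0909 GPa
K/G = 59.0909 / 30.4688 = 1.939


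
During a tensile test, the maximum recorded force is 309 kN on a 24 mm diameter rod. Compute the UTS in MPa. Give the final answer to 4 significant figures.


A0 = pi*(d/2)^2 = pi*(24/2)^2 = 452.389 mm^2
UTS = F_max / A0 = 309*1000 / 452.389
UTS = 683 MPa


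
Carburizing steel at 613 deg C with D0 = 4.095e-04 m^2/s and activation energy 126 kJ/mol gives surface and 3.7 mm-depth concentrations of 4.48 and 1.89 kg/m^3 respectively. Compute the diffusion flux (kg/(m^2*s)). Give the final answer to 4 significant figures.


Step 1: D = D0 * exp(-Qd/(R*T))
T = 613 + 273.15 = 886.15 K
D = 4.095e-04 * exp(-126e3 / (8.314 * 886.15)) = 1.53053e-11 m^2/s
Step 2: J = D * (C1 - C2) / dx
J = 1.53053e-11 * (4.48 - 1.89) / 3.7e-03
J = 1.071e-08 kg/(m^2*s)


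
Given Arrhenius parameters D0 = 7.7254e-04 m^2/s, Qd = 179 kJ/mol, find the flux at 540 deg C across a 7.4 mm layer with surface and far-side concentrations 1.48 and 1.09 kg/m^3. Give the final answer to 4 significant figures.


Step 1: D = D0 * exp(-Qd/(R*T))
T = 540 + 273.15 = 813.15 K
D = 7.7254e-04 * exp(-179e3 / (8.314 * 813.15)) = 2.44913e-15 m^2/s
Step 2: J = D * (C1 - C2) / dx
J = 2.44913e-15 * (1.48 - 1.09) / 7.4e-03
J = 1.291e-13 kg/(m^2*s)


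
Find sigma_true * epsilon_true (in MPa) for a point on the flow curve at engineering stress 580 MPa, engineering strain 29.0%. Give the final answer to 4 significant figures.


sigma_true = sigma_eng * (1 + epsilon_eng)
sigma_true = 580 * (1 + 0.29) = 748.2 MPa
epsilon_true = ln(1 + epsilon_eng)
epsilon_true = ln(1 + 0.29) = 0.254642
sigma_true * epsilon_true = 748.2 * 0.254642 = 190.5 MPa


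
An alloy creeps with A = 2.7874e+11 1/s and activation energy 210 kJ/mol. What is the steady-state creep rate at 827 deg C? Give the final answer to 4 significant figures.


rate = A * exp(-Q / (R*T))
T = 827 + 273.15 = 1100.15 K
rate = 2.7874e+11 * exp(-210e3 / (8.314 * 1100.15))
rate = 29.79 1/s


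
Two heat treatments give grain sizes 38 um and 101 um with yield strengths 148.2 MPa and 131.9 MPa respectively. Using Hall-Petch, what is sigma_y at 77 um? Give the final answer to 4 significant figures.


sigma_y = sigma0 + k / sqrt(d)
1/sqrt(d1) = 1/sqrt(3.8e-05) = 162.221;  1/sqrt(d2) = 99.5037
k = (sigma1 - sigma2) / (1/sqrt(d1) - 1/sqrt(d2)) = (148.2 - 131.9) / (162.221 - 99.5037) = 0.259895 MPa*m^0.5
sigma0 = sigma1 - k/sqrt(d1) = 148.2 - 0.259895*162.221 = 106.04 MPa
sigma_y(d3) = 106.04 + 0.259895 / sqrt(7.7e-05) = 135.7 MPa


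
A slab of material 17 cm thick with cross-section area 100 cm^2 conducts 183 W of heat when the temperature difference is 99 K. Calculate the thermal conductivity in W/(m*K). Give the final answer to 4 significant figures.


k = Q*L / (A*dT)
L = 0.17 m, A = 0.01 m^2
k = 183 * 0.17 / (0.01 * 99)
k = 31.42 W/(m*K)


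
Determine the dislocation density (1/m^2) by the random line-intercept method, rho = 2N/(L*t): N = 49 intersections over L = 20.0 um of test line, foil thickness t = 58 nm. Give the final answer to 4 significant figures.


rho = 2N / (L * t)
L = 20.0 um = 2e-05 m, t = 58 nm = 5.8e-08 m
rho = 2 * 49 / (2e-05 * 5.8e-08)
rho = 8.448e+13 1/m^2


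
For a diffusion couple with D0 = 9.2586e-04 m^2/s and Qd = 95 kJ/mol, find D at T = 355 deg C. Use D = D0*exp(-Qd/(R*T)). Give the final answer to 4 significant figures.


D = D0 * exp(-Qd / (R*T))
T = 628.15 K
D = 9.2586e-04 * exp(-95e3 / (8.314 * 628.15))
D = 1.165e-11 m^2/s


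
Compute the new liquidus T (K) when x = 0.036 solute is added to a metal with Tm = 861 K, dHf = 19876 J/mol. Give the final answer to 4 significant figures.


dT = R*Tm^2*x / dHf
dT = 8.314 * 861^2 * 0.036 / 19876
dT = 11.1632 K
T_new = 861 - 11.1632 = 849.8 K


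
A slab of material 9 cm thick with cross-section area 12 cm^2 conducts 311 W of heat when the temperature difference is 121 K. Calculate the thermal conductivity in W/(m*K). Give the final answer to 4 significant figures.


k = Q*L / (A*dT)
L = 0.09 m, A = 1.2e-03 m^2
k = 311 * 0.09 / (1.2e-03 * 121)
k = 192.8 W/(m*K)


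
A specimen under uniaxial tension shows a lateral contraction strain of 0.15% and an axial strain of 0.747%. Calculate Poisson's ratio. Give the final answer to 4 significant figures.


nu = -epsilon_lat / epsilon_axial
Lateral strain is contraction (negative), so using magnitudes:
nu = 0.15 / 0.747
nu = 0.2008


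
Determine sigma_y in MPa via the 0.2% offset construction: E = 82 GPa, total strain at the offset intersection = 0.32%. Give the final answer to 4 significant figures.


Offset strain = 0.002
Elastic strain at yield = total_strain - offset = 3.2e-03 - 0.002 = 1.2e-03
sigma_y = E * elastic_strain = 82000 * 1.2e-03
sigma_y = 98.4 MPa


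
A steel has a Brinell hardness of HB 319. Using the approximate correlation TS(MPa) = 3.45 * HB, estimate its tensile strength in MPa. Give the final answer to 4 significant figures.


TS (MPa) = 3.45 * HB
TS = 3.45 * 319
TS = 1101 MPa


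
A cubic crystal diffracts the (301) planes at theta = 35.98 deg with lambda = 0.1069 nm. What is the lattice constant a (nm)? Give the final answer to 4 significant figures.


d = lambda / (2*sin(theta))
d = 0.1069 / (2*sin(35.98 deg))
d = 0.0909783 nm
a = d * sqrt(h^2+k^2+l^2) = 0.0909783 * sqrt(10)
a = 0.2877 nm


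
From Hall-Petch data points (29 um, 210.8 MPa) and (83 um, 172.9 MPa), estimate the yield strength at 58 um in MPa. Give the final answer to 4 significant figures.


sigma_y = sigma0 + k / sqrt(d)
1/sqrt(d1) = 1/sqrt(2.9e-05) = 185.695;  1/sqrt(d2) = 109.764
k = (sigma1 - sigma2) / (1/sqrt(d1) - 1/sqrt(d2)) = (210.8 - 172.9) / (185.695 - 109.764) = 0.499137 MPa*m^0.5
sigma0 = sigma1 - k/sqrt(d1) = 210.8 - 0.499137*185.695 = 118.113 MPa
sigma_y(d3) = 118.113 + 0.499137 / sqrt(5.8e-05) = 183.7 MPa


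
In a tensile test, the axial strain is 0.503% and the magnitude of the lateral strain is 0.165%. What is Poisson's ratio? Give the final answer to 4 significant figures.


nu = -epsilon_lat / epsilon_axial
Lateral strain is contraction (negative), so using magnitudes:
nu = 0.165 / 0.503
nu = 0.328


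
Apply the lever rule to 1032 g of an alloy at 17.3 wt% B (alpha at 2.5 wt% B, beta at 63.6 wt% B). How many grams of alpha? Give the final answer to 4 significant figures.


f_alpha = (C_beta - C0) / (C_beta - C_alpha)
f_alpha = (63.6 - 17.3) / (63.6 - 2.5) = 0.757774
m_alpha = f_alpha * m_total = 0.757774 * 1032 = 782 g


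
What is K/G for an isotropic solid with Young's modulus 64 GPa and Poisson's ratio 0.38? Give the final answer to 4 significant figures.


G = E / (2*(1+nu))
G = 64 / (2*(1+0.38)) = 23.1884 GPa
K = E / (3*(1-2*nu))
K = 64 / (3*(1-2*0.38)) = 88.8889 GPa
K/G = 88.8889 / 23.1884 = 3.833


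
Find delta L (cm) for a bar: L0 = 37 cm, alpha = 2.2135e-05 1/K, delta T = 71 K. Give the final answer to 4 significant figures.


dL = L0 * alpha * dT
dL = 37 * 2.2135e-05 * 71
dL = 0.05815 cm


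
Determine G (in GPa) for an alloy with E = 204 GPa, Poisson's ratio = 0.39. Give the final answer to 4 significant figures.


G = E / (2*(1+nu))
G = 204 / (2*(1+0.39))
G = 73.38 GPa


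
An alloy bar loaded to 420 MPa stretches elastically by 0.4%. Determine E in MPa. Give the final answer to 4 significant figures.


E = sigma / epsilon
epsilon = 0.4% = 4e-03
E = 420 / 4e-03
E = 105000 MPa


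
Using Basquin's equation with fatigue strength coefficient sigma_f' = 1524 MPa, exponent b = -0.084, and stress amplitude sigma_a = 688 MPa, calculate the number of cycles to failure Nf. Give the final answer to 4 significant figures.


sigma_a = sigma_f' * (2*Nf)^b
2*Nf = (sigma_a / sigma_f')^(1/b)
2*Nf = (688 / 1524)^(1/-0.084)
2*Nf = 12937.9
Nf = 6469 cycles


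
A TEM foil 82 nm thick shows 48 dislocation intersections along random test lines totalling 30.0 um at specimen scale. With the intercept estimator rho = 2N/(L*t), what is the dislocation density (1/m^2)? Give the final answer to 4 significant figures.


rho = 2N / (L * t)
L = 30.0 um = 3e-05 m, t = 82 nm = 8.2e-08 m
rho = 2 * 48 / (3e-05 * 8.2e-08)
rho = 3.902e+13 1/m^2


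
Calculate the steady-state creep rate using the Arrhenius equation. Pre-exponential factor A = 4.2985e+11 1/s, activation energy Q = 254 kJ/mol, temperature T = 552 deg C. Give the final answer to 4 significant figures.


rate = A * exp(-Q / (R*T))
T = 552 + 273.15 = 825.15 K
rate = 4.2985e+11 * exp(-254e3 / (8.314 * 825.15))
rate = 3.579e-05 1/s


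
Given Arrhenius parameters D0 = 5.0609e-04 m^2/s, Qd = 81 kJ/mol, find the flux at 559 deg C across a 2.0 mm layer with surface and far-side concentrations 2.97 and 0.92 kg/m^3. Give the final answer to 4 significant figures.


Step 1: D = D0 * exp(-Qd/(R*T))
T = 559 + 273.15 = 832.15 K
D = 5.0609e-04 * exp(-81e3 / (8.314 * 832.15)) = 4.16502e-09 m^2/s
Step 2: J = D * (C1 - C2) / dx
J = 4.16502e-09 * (2.97 - 0.92) / 2e-03
J = 4.269e-06 kg/(m^2*s)


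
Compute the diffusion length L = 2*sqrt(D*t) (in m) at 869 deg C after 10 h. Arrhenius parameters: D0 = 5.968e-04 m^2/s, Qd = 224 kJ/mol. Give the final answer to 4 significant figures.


Step 1: D = D0 * exp(-Qd/(R*T))
T = 1142.15 K
D = 5.968e-04 * exp(-224e3 / (8.314 * 1142.15)) = 3.39727e-14 m^2/s
Step 2: L = 2*sqrt(D*t)
t = 10 h = 36000 s
L = 2*sqrt(3.39727e-14 * 36000) = 6.994e-05 m


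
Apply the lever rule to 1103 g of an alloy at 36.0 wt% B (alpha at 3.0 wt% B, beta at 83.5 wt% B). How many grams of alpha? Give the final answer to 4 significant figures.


f_alpha = (C_beta - C0) / (C_beta - C_alpha)
f_alpha = (83.5 - 36.0) / (83.5 - 3.0) = 0.590062
m_alpha = f_alpha * m_total = 0.590062 * 1103 = 650.8 g


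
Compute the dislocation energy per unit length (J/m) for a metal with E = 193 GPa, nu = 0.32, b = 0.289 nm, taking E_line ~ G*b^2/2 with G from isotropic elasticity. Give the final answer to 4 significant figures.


Step 1: G = E / (2*(1+nu))
G = 193 / (2*(1+0.32)) = 73.1061 GPa = 7.31061e+10 Pa
Step 2: E_line = G*b^2/2
b = 0.289 nm = 2.89e-10 m
E_line = 0.5 * 7.31061e+10 * (2.89e-10)^2 = 3.053e-09 J/m


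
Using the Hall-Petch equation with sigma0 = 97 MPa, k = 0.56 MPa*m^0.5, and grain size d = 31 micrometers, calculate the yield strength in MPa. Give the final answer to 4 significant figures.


sigma_y = sigma0 + k / sqrt(d)
d = 31 um = 3.1e-05 m
sigma_y = 97 + 0.56 / sqrt(3.1e-05)
sigma_y = 197.6 MPa


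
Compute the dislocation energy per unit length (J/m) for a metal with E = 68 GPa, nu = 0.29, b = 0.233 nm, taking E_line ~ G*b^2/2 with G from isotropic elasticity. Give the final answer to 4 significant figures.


Step 1: G = E / (2*(1+nu))
G = 68 / (2*(1+0.29)) = 26.3566 GPa = 2.63566e+10 Pa
Step 2: E_line = G*b^2/2
b = 0.233 nm = 2.33e-10 m
E_line = 0.5 * 2.63566e+10 * (2.33e-10)^2 = 7.154e-10 J/m


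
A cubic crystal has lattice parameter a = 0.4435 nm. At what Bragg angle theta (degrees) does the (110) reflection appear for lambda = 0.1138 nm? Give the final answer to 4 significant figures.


d = a / sqrt(h^2+k^2+l^2)
d = 0.4435 / sqrt(2) = 0.313602 nm
lambda = 2*d*sin(theta)  =>  sin(theta) = lambda / (2*d)
sin(theta) = 0.1138 / (2 * 0.313602) = 0.18144
theta = 10.45 deg


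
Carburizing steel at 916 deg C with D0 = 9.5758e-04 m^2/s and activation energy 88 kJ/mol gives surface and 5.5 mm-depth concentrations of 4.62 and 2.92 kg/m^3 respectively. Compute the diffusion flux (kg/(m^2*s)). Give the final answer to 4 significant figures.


Step 1: D = D0 * exp(-Qd/(R*T))
T = 916 + 273.15 = 1189.15 K
D = 9.5758e-04 * exp(-88e3 / (8.314 * 1189.15)) = 1.3048e-07 m^2/s
Step 2: J = D * (C1 - C2) / dx
J = 1.3048e-07 * (4.62 - 2.92) / 5.5e-03
J = 4.033e-05 kg/(m^2*s)


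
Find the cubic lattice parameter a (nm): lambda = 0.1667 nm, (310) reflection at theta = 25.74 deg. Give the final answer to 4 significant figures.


d = lambda / (2*sin(theta))
d = 0.1667 / (2*sin(25.74 deg))
d = 0.191923 nm
a = d * sqrt(h^2+k^2+l^2) = 0.191923 * sqrt(10)
a = 0.6069 nm


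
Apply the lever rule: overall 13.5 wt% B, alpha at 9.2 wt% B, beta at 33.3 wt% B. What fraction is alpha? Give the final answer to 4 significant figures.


f_alpha = (C_beta - C0) / (C_beta - C_alpha)
f_alpha = (33.3 - 13.5) / (33.3 - 9.2)
f_alpha = 0.8216


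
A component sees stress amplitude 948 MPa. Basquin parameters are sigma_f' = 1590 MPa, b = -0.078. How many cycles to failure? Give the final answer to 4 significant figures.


sigma_a = sigma_f' * (2*Nf)^b
2*Nf = (sigma_a / sigma_f')^(1/b)
2*Nf = (948 / 1590)^(1/-0.078)
2*Nf = 757.432
Nf = 378.7 cycles


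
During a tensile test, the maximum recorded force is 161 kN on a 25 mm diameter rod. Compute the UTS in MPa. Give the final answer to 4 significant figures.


A0 = pi*(d/2)^2 = pi*(25/2)^2 = 490.874 mm^2
UTS = F_max / A0 = 161*1000 / 490.874
UTS = 328 MPa


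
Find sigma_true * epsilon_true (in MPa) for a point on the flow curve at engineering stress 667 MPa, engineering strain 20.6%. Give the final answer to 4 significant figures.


sigma_true = sigma_eng * (1 + epsilon_eng)
sigma_true = 667 * (1 + 0.206) = 804.402 MPa
epsilon_true = ln(1 + epsilon_eng)
epsilon_true = ln(1 + 0.206) = 0.187309
sigma_true * epsilon_true = 804.402 * 0.187309 = 150.7 MPa


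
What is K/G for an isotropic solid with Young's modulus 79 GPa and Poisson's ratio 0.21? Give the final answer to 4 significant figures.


G = E / (2*(1+nu))
G = 79 / (2*(1+0.21)) = 32.6446 GPa
K = E / (3*(1-2*nu))
K = 79 / (3*(1-2*0.21)) = 45.4023 GPa
K/G = 45.4023 / 32.6446 = 1.391


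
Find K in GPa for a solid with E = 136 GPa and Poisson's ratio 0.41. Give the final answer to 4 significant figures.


K = E / (3*(1-2*nu))
K = 136 / (3*(1-2*0.41))
K = 251.9 GPa


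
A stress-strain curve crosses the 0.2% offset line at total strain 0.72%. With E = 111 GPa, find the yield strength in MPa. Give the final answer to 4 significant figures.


Offset strain = 0.002
Elastic strain at yield = total_strain - offset = 7.2e-03 - 0.002 = 5.2e-03
sigma_y = E * elastic_strain = 111000 * 5.2e-03
sigma_y = 577.2 MPa


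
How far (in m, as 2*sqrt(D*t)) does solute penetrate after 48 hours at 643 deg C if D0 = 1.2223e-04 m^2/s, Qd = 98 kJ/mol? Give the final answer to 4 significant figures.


Step 1: D = D0 * exp(-Qd/(R*T))
T = 916.15 K
D = 1.2223e-04 * exp(-98e3 / (8.314 * 916.15)) = 3.15841e-10 m^2/s
Step 2: L = 2*sqrt(D*t)
t = 48 h = 172800 s
L = 2*sqrt(3.15841e-10 * 172800) = 0.01478 m


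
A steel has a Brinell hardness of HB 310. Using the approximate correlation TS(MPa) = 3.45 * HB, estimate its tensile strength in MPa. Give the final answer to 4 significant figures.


TS (MPa) = 3.45 * HB
TS = 3.45 * 310
TS = 1070 MPa


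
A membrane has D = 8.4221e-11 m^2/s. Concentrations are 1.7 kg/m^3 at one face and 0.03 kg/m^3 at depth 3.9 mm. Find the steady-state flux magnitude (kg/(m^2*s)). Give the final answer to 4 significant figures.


J = -D * (dC/dx) = D * (C1 - C2) / dx
J = 8.4221e-11 * (1.7 - 0.03) / 3.9e-03
J = 3.606e-08 kg/(m^2*s)


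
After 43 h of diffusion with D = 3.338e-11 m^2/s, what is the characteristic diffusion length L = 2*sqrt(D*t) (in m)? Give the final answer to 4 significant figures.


t = 43 hr = 154800 s
Diffusion length = 2*sqrt(D*t)
= 2*sqrt(3.338e-11 * 154800)
= 4.546e-03 m


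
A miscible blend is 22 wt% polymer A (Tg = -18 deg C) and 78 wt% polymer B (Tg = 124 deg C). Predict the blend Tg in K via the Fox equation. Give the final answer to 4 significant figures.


1/Tg = w1/Tg1 + w2/Tg2 (in Kelvin)
Tg1 = 255.15 K, Tg2 = 397.15 K
1/Tg = 0.22/255.15 + 0.78/397.15
Tg = 353.8 K


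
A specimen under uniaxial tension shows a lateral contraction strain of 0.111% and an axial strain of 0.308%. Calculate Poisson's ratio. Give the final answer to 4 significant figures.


nu = -epsilon_lat / epsilon_axial
Lateral strain is contraction (negative), so using magnitudes:
nu = 0.111 / 0.308
nu = 0.3604


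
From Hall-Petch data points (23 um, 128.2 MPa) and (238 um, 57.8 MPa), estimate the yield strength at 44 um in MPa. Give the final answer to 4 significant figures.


sigma_y = sigma0 + k / sqrt(d)
1/sqrt(d1) = 1/sqrt(2.3e-05) = 208.514;  1/sqrt(d2) = 64.8204
k = (sigma1 - sigma2) / (1/sqrt(d1) - 1/sqrt(d2)) = (128.2 - 57.8) / (208.514 - 64.8204) = 0.48993 MPa*m^0.5
sigma0 = sigma1 - k/sqrt(d1) = 128.2 - 0.48993*208.514 = 26.0426 MPa
sigma_y(d3) = 26.0426 + 0.48993 / sqrt(4.4e-05) = 99.9 MPa


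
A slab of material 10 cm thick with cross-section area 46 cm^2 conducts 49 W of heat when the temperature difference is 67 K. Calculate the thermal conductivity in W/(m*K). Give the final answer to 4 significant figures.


k = Q*L / (A*dT)
L = 0.1 m, A = 4.6e-03 m^2
k = 49 * 0.1 / (4.6e-03 * 67)
k = 15.9 W/(m*K)


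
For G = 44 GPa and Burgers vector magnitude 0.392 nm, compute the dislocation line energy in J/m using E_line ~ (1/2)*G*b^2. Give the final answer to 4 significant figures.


E = G*b^2/2
b = 0.392 nm = 3.92e-10 m
G = 44 GPa = 4.4e+10 Pa
E = 0.5 * 4.4e+10 * (3.92e-10)^2
E = 3.381e-09 J/m


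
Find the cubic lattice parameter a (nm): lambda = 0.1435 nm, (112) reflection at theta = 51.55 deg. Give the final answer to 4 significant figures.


d = lambda / (2*sin(theta))
d = 0.1435 / (2*sin(51.55 deg))
d = 0.0916171 nm
a = d * sqrt(h^2+k^2+l^2) = 0.0916171 * sqrt(6)
a = 0.2244 nm


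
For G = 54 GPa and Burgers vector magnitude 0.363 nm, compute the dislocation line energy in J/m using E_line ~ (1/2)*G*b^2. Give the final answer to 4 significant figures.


E = G*b^2/2
b = 0.363 nm = 3.63e-10 m
G = 54 GPa = 5.4e+10 Pa
E = 0.5 * 5.4e+10 * (3.63e-10)^2
E = 3.558e-09 J/m


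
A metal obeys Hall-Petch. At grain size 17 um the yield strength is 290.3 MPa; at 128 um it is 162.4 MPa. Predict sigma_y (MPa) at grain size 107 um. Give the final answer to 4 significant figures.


sigma_y = sigma0 + k / sqrt(d)
1/sqrt(d1) = 1/sqrt(1.7e-05) = 242.536;  1/sqrt(d2) = 88.3883
k = (sigma1 - sigma2) / (1/sqrt(d1) - 1/sqrt(d2)) = (290.3 - 162.4) / (242.536 - 88.3883) = 0.829726 MPa*m^0.5
sigma0 = sigma1 - k/sqrt(d1) = 290.3 - 0.829726*242.536 = 89.0619 MPa
sigma_y(d3) = 89.0619 + 0.829726 / sqrt(1.07e-04) = 169.3 MPa


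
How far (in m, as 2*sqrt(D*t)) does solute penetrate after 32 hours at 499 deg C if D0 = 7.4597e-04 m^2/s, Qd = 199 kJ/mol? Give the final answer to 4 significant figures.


Step 1: D = D0 * exp(-Qd/(R*T))
T = 772.15 K
D = 7.4597e-04 * exp(-199e3 / (8.314 * 772.15)) = 2.57171e-17 m^2/s
Step 2: L = 2*sqrt(D*t)
t = 32 h = 115200 s
L = 2*sqrt(2.57171e-17 * 115200) = 3.442e-06 m


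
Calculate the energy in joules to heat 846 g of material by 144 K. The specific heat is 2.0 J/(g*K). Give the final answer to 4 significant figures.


Q = m * cp * dT
Q = 846 * 2.0 * 144
Q = 243600 J


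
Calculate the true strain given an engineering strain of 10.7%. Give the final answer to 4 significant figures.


epsilon_true = ln(1 + epsilon_eng)
epsilon_true = ln(1 + 0.107)
epsilon_true = 0.1017


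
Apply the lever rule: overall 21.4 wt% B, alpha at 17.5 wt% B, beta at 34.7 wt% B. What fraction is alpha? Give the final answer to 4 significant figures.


f_alpha = (C_beta - C0) / (C_beta - C_alpha)
f_alpha = (34.7 - 21.4) / (34.7 - 17.5)
f_alpha = 0.7733


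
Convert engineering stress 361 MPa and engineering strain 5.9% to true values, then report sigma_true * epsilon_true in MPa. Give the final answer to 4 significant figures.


sigma_true = sigma_eng * (1 + epsilon_eng)
sigma_true = 361 * (1 + 0.059) = 382.299 MPa
epsilon_true = ln(1 + epsilon_eng)
epsilon_true = ln(1 + 0.059) = 0.0573251
sigma_true * epsilon_true = 382.299 * 0.0573251 = 21.92 MPa


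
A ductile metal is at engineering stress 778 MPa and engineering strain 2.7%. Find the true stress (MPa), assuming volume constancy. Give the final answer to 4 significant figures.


sigma_true = sigma_eng * (1 + epsilon_eng)
sigma_true = 778 * (1 + 0.027)
sigma_true = 799 MPa


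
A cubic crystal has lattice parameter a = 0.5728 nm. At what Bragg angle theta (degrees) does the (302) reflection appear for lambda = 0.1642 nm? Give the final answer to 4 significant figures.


d = a / sqrt(h^2+k^2+l^2)
d = 0.5728 / sqrt(13) = 0.158866 nm
lambda = 2*d*sin(theta)  =>  sin(theta) = lambda / (2*d)
sin(theta) = 0.1642 / (2 * 0.158866) = 0.516787
theta = 31.12 deg


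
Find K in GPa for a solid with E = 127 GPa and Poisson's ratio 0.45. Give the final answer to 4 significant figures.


K = E / (3*(1-2*nu))
K = 127 / (3*(1-2*0.45))
K = 423.3 GPa


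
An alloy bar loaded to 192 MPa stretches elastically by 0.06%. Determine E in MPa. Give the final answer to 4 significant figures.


E = sigma / epsilon
epsilon = 0.06% = 6e-04
E = 192 / 6e-04
E = 320000 MPa


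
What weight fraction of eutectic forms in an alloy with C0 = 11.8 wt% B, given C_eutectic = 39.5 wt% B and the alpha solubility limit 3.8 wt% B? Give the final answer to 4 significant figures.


f_primary = (C_e - C0) / (C_e - C_alpha_max)
f_primary = (39.5 - 11.8) / (39.5 - 3.8)
f_primary = 0.77591
f_eutectic = 1 - 0.77591 = 0.2241


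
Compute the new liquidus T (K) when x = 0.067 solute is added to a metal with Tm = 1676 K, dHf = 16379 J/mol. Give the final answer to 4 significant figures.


dT = R*Tm^2*x / dHf
dT = 8.314 * 1676^2 * 0.067 / 16379
dT = 95.5313 K
T_new = 1676 - 95.5313 = 1580 K


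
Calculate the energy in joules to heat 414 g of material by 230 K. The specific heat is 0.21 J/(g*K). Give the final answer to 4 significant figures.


Q = m * cp * dT
Q = 414 * 0.21 * 230
Q = 20000 J


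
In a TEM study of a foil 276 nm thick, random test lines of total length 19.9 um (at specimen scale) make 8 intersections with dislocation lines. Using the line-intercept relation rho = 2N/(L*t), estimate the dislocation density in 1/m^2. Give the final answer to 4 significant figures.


rho = 2N / (L * t)
L = 19.9 um = 1.99e-05 m, t = 276 nm = 2.76e-07 m
rho = 2 * 8 / (1.99e-05 * 2.76e-07)
rho = 2.913e+12 1/m^2


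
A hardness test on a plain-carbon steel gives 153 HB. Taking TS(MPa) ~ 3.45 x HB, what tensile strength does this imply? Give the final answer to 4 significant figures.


TS (MPa) = 3.45 * HB
TS = 3.45 * 153
TS = 527.9 MPa


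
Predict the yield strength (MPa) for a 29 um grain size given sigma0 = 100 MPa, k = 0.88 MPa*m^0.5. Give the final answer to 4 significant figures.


sigma_y = sigma0 + k / sqrt(d)
d = 29 um = 2.9e-05 m
sigma_y = 100 + 0.88 / sqrt(2.9e-05)
sigma_y = 263.4 MPa


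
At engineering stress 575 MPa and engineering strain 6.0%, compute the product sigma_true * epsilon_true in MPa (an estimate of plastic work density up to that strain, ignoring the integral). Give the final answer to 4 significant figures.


sigma_true = sigma_eng * (1 + epsilon_eng)
sigma_true = 575 * (1 + 0.06) = 609.5 MPa
epsilon_true = ln(1 + epsilon_eng)
epsilon_true = ln(1 + 0.06) = 0.0582689
sigma_true * epsilon_true = 609.5 * 0.0582689 = 35.51 MPa


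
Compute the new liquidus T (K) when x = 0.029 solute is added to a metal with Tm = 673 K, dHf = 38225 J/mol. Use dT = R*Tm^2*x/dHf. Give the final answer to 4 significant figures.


dT = R*Tm^2*x / dHf
dT = 8.314 * 673^2 * 0.029 / 38225
dT = 2.85687 K
T_new = 673 - 2.85687 = 670.1 K


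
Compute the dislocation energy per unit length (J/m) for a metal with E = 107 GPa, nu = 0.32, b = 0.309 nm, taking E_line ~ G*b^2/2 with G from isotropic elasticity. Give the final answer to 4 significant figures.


Step 1: G = E / (2*(1+nu))
G = 107 / (2*(1+0.32)) = 40.5303 GPa = 4.05303e+10 Pa
Step 2: E_line = G*b^2/2
b = 0.309 nm = 3.09e-10 m
E_line = 0.5 * 4.05303e+10 * (3.09e-10)^2 = 1.935e-09 J/m


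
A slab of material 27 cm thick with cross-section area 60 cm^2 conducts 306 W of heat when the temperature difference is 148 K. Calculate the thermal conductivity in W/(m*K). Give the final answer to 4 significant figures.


k = Q*L / (A*dT)
L = 0.27 m, A = 6e-03 m^2
k = 306 * 0.27 / (6e-03 * 148)
k = 93.04 W/(m*K)


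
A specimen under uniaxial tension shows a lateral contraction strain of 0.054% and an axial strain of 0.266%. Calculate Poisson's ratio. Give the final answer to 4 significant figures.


nu = -epsilon_lat / epsilon_axial
Lateral strain is contraction (negative), so using magnitudes:
nu = 0.054 / 0.266
nu = 0.203


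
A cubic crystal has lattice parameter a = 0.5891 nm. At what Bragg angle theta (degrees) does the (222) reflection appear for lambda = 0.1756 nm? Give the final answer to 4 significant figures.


d = a / sqrt(h^2+k^2+l^2)
d = 0.5891 / sqrt(12) = 0.170059 nm
lambda = 2*d*sin(theta)  =>  sin(theta) = lambda / (2*d)
sin(theta) = 0.1756 / (2 * 0.170059) = 0.516293
theta = 31.08 deg


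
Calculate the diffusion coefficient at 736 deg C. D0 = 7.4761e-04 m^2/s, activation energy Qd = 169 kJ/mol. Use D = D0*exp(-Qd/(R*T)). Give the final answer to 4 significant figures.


D = D0 * exp(-Qd / (R*T))
T = 1009.15 K
D = 7.4761e-04 * exp(-169e3 / (8.314 * 1009.15))
D = 1.336e-12 m^2/s


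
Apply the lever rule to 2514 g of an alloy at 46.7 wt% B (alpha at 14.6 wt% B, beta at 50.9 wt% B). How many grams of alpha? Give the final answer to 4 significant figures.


f_alpha = (C_beta - C0) / (C_beta - C_alpha)
f_alpha = (50.9 - 46.7) / (50.9 - 14.6) = 0.115702
m_alpha = f_alpha * m_total = 0.115702 * 2514 = 290.9 g


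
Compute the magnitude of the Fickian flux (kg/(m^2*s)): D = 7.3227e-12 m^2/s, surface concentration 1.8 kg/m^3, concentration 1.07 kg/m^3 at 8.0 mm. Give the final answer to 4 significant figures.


J = -D * (dC/dx) = D * (C1 - C2) / dx
J = 7.3227e-12 * (1.8 - 1.07) / 8e-03
J = 6.682e-10 kg/(m^2*s)


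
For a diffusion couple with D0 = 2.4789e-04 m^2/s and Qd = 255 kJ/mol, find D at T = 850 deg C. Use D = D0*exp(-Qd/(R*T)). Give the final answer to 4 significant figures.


D = D0 * exp(-Qd / (R*T))
T = 1123.15 K
D = 2.4789e-04 * exp(-255e3 / (8.314 * 1123.15))
D = 3.424e-16 m^2/s


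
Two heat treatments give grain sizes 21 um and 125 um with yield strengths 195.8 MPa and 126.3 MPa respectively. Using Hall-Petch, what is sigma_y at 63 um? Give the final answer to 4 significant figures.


sigma_y = sigma0 + k / sqrt(d)
1/sqrt(d1) = 1/sqrt(2.1e-05) = 218.218;  1/sqrt(d2) = 89.4427
k = (sigma1 - sigma2) / (1/sqrt(d1) - 1/sqrt(d2)) = (195.8 - 126.3) / (218.218 - 89.4427) = 0.5397 MPa*m^0.5
sigma0 = sigma1 - k/sqrt(d1) = 195.8 - 0.5397*218.218 = 78.0277 MPa
sigma_y(d3) = 78.0277 + 0.5397 / sqrt(6.3e-05) = 146 MPa


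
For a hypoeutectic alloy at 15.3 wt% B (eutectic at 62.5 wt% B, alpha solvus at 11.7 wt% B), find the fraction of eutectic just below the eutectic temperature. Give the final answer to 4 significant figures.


f_primary = (C_e - C0) / (C_e - C_alpha_max)
f_primary = (62.5 - 15.3) / (62.5 - 11.7)
f_primary = 0.929134
f_eutectic = 1 - 0.929134 = 0.07087


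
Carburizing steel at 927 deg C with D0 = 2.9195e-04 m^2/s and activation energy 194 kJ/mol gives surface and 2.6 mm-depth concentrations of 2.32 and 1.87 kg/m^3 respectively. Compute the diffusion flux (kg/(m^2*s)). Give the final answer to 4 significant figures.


Step 1: D = D0 * exp(-Qd/(R*T))
T = 927 + 273.15 = 1200.15 K
D = 2.9195e-04 * exp(-194e3 / (8.314 * 1200.15)) = 1.05065e-12 m^2/s
Step 2: J = D * (C1 - C2) / dx
J = 1.05065e-12 * (2.32 - 1.87) / 2.6e-03
J = 1.818e-10 kg/(m^2*s)


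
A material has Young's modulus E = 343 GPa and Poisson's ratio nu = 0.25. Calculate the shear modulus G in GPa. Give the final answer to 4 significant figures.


G = E / (2*(1+nu))
G = 343 / (2*(1+0.25))
G = 137.2 GPa


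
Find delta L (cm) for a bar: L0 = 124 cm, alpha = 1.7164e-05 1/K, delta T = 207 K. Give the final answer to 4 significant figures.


dL = L0 * alpha * dT
dL = 124 * 1.7164e-05 * 207
dL = 0.4406 cm


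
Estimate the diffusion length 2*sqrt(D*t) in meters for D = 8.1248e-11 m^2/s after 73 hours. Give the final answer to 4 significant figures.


t = 73 hr = 262800 s
Diffusion length = 2*sqrt(D*t)
= 2*sqrt(8.1248e-11 * 262800)
= 9.242e-03 m


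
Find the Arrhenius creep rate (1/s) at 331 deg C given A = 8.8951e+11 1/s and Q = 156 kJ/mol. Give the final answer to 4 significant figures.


rate = A * exp(-Q / (R*T))
T = 331 + 273.15 = 604.15 K
rate = 8.8951e+11 * exp(-156e3 / (8.314 * 604.15))
rate = 0.0289 1/s


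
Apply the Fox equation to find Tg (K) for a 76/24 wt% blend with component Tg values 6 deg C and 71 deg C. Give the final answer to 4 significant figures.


1/Tg = w1/Tg1 + w2/Tg2 (in Kelvin)
Tg1 = 279.15 K, Tg2 = 344.15 K
1/Tg = 0.76/279.15 + 0.24/344.15
Tg = 292.4 K


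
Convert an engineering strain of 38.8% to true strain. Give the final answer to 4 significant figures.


epsilon_true = ln(1 + epsilon_eng)
epsilon_true = ln(1 + 0.388)
epsilon_true = 0.3279


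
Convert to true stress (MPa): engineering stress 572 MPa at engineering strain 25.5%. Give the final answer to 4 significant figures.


sigma_true = sigma_eng * (1 + epsilon_eng)
sigma_true = 572 * (1 + 0.255)
sigma_true = 717.9 MPa


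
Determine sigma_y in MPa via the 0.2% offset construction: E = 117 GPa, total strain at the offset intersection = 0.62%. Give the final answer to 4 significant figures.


Offset strain = 0.002
Elastic strain at yield = total_strain - offset = 6.2e-03 - 0.002 = 4.2e-03
sigma_y = E * elastic_strain = 117000 * 4.2e-03
sigma_y = 491.4 MPa


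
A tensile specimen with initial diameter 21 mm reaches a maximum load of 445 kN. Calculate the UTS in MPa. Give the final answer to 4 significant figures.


A0 = pi*(d/2)^2 = pi*(21/2)^2 = 346.361 mm^2
UTS = F_max / A0 = 445*1000 / 346.361
UTS = 1285 MPa


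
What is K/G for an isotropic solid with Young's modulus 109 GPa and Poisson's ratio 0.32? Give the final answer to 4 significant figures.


G = E / (2*(1+nu))
G = 109 / (2*(1+0.32)) = 41.2879 GPa
K = E / (3*(1-2*nu))
K = 109 / (3*(1-2*0.32)) = 100.926 GPa
K/G = 100.926 / 41.2879 = 2.444


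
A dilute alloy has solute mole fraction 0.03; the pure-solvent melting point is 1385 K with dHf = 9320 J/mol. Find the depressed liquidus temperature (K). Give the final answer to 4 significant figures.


dT = R*Tm^2*x / dHf
dT = 8.314 * 1385^2 * 0.03 / 9320
dT = 51.3352 K
T_new = 1385 - 51.3352 = 1334 K


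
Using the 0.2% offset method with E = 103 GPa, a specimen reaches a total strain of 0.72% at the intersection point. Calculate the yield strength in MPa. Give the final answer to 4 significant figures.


Offset strain = 0.002
Elastic strain at yield = total_strain - offset = 7.2e-03 - 0.002 = 5.2e-03
sigma_y = E * elastic_strain = 103000 * 5.2e-03
sigma_y = 535.6 MPa


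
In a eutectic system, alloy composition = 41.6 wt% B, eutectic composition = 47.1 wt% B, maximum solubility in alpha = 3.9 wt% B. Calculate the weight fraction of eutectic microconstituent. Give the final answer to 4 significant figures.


f_primary = (C_e - C0) / (C_e - C_alpha_max)
f_primary = (47.1 - 41.6) / (47.1 - 3.9)
f_primary = 0.127315
f_eutectic = 1 - 0.127315 = 0.8727


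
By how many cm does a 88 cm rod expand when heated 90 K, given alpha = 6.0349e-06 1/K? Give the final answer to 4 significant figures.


dL = L0 * alpha * dT
dL = 88 * 6.0349e-06 * 90
dL = 0.0478 cm


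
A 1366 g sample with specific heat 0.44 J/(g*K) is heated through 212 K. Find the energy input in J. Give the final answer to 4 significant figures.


Q = m * cp * dT
Q = 1366 * 0.44 * 212
Q = 127400 J


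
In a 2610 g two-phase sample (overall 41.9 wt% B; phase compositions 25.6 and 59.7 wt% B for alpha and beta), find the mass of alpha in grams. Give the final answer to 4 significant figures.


f_alpha = (C_beta - C0) / (C_beta - C_alpha)
f_alpha = (59.7 - 41.9) / (59.7 - 25.6) = 0.521994
m_alpha = f_alpha * m_total = 0.521994 * 2610 = 1362 g


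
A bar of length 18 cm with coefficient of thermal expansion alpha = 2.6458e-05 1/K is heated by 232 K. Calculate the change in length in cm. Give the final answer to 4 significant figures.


dL = L0 * alpha * dT
dL = 18 * 2.6458e-05 * 232
dL = 0.1105 cm


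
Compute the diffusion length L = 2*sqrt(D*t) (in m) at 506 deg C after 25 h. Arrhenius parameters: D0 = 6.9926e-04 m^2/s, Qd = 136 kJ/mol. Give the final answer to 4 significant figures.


Step 1: D = D0 * exp(-Qd/(R*T))
T = 779.15 K
D = 6.9926e-04 * exp(-136e3 / (8.314 * 779.15)) = 5.33084e-13 m^2/s
Step 2: L = 2*sqrt(D*t)
t = 25 h = 90000 s
L = 2*sqrt(5.33084e-13 * 90000) = 4.381e-04 m


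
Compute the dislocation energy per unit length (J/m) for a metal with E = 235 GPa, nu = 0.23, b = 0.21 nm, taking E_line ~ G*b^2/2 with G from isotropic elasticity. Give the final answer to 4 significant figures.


Step 1: G = E / (2*(1+nu))
G = 235 / (2*(1+0.23)) = 95.5285 GPa = 9.55285e+10 Pa
Step 2: E_line = G*b^2/2
b = 0.21 nm = 2.1e-10 m
E_line = 0.5 * 9.55285e+10 * (2.1e-10)^2 = 2.106e-09 J/m


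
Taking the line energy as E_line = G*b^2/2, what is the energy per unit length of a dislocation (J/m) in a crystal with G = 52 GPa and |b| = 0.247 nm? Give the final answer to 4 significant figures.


E = G*b^2/2
b = 0.247 nm = 2.47e-10 m
G = 52 GPa = 5.2e+10 Pa
E = 0.5 * 5.2e+10 * (2.47e-10)^2
E = 1.586e-09 J/m


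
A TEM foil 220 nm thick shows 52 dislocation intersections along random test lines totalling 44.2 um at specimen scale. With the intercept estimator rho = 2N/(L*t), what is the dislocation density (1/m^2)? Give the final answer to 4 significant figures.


rho = 2N / (L * t)
L = 44.2 um = 4.42e-05 m, t = 220 nm = 2.2e-07 m
rho = 2 * 52 / (4.42e-05 * 2.2e-07)
rho = 1.07e+13 1/m^2


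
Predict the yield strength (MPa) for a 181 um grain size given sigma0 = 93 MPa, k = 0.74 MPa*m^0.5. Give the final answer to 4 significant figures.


sigma_y = sigma0 + k / sqrt(d)
d = 181 um = 1.81e-04 m
sigma_y = 93 + 0.74 / sqrt(1.81e-04)
sigma_y = 148 MPa


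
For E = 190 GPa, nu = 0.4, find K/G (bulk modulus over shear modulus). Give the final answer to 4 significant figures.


G = E / (2*(1+nu))
G = 190 / (2*(1+0.4)) = 67.8571 GPa
K = E / (3*(1-2*nu))
K = 190 / (3*(1-2*0.4)) = 316.667 GPa
K/G = 316.667 / 67.8571 = 4.667


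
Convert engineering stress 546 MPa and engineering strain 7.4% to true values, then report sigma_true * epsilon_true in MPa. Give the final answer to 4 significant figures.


sigma_true = sigma_eng * (1 + epsilon_eng)
sigma_true = 546 * (1 + 0.074) = 586.404 MPa
epsilon_true = ln(1 + epsilon_eng)
epsilon_true = ln(1 + 0.074) = 0.07139
sigma_true * epsilon_true = 586.404 * 0.07139 = 41.86 MPa


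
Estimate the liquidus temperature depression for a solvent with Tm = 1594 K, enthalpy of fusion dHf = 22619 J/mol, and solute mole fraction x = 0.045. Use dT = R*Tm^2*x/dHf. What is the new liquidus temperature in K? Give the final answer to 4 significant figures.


dT = R*Tm^2*x / dHf
dT = 8.314 * 1594^2 * 0.045 / 22619
dT = 42.0267 K
T_new = 1594 - 42.0267 = 1552 K


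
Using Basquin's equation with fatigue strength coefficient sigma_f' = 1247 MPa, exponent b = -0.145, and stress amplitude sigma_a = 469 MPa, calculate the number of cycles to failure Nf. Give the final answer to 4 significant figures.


sigma_a = sigma_f' * (2*Nf)^b
2*Nf = (sigma_a / sigma_f')^(1/b)
2*Nf = (469 / 1247)^(1/-0.145)
2*Nf = 849.027
Nf = 424.5 cycles


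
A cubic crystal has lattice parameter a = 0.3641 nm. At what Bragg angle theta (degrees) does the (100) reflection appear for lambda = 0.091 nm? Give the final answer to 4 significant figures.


d = a / sqrt(h^2+k^2+l^2)
d = 0.3641 / sqrt(1) = 0.3641 nm
lambda = 2*d*sin(theta)  =>  sin(theta) = lambda / (2*d)
sin(theta) = 0.091 / (2 * 0.3641) = 0.124966
theta = 7.179 deg


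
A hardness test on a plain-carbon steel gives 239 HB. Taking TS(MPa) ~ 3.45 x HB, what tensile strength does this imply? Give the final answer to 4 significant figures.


TS (MPa) = 3.45 * HB
TS = 3.45 * 239
TS = 824.6 MPa


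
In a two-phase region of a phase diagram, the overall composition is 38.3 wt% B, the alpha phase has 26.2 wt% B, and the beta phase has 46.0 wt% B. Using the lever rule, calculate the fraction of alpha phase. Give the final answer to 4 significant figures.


f_alpha = (C_beta - C0) / (C_beta - C_alpha)
f_alpha = (46.0 - 38.3) / (46.0 - 26.2)
f_alpha = 0.3889


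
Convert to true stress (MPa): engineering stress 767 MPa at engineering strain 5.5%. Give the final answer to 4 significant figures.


sigma_true = sigma_eng * (1 + epsilon_eng)
sigma_true = 767 * (1 + 0.055)
sigma_true = 809.2 MPa


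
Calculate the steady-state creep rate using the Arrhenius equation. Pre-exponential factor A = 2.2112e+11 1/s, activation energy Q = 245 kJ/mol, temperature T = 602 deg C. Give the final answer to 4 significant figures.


rate = A * exp(-Q / (R*T))
T = 602 + 273.15 = 875.15 K
rate = 2.2112e+11 * exp(-245e3 / (8.314 * 875.15))
rate = 5.259e-04 1/s


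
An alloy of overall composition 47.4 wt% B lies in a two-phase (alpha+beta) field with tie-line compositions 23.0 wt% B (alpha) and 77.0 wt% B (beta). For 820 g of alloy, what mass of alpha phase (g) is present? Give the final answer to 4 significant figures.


f_alpha = (C_beta - C0) / (C_beta - C_alpha)
f_alpha = (77.0 - 47.4) / (77.0 - 23.0) = 0.548148
m_alpha = f_alpha * m_total = 0.548148 * 820 = 449.5 g


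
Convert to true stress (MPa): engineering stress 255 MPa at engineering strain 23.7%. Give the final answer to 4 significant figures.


sigma_true = sigma_eng * (1 + epsilon_eng)
sigma_true = 255 * (1 + 0.237)
sigma_true = 315.4 MPa


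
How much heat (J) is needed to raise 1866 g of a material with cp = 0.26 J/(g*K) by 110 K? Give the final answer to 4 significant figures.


Q = m * cp * dT
Q = 1866 * 0.26 * 110
Q = 53370 J
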